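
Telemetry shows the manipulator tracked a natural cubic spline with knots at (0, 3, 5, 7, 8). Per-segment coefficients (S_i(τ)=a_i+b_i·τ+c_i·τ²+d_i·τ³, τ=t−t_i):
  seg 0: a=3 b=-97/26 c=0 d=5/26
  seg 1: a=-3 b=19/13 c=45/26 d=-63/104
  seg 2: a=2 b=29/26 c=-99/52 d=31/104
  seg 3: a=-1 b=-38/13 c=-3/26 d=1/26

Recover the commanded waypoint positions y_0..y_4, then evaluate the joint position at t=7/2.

y_0=3 y_1=-3 y_2=2 y_3=-1 y_4=-4
S(7/2) = -1591/832

y_0 = S_0(0) = a_0 = 3
y_1 = S_1(0) = a_1 = -3
y_2 = S_2(0) = a_2 = 2
y_3 = S_3(0) = a_3 = -1
y_4 = S_3(1) = -4
t_q=7/2 is in segment 1 (τ=1/2); S_1(τ)=-1591/832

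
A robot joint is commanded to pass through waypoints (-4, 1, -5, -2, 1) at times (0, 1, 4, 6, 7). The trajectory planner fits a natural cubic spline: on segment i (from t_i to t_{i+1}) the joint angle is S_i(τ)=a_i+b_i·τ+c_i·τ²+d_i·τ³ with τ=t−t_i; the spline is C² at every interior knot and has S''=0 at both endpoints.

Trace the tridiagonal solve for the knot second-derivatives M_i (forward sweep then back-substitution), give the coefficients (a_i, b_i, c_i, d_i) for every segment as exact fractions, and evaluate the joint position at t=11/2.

  seg 0: a=-4 b=1208/197 c=0 d=-223/197
  seg 1: a=1 b=539/197 c=-669/197 d=358/591
  seg 2: a=-5 b=-253/197 c=405/197 d=-523/1576
  seg 3: a=-2 b=1165/394 c=51/788 d=-17/788
S(11/2) = -43129/12608

Δ: Δ0=5, Δ1=-2, Δ2=3/2, Δ3=3
row 1: diag=8, rhs=-42; c'=3/8, d'=-21/4
row 2: denom=10−3·3/8=71/8; d'=(21−3·-21/4)/(71/8)=294/71
row 3: denom=6−2·16/71=394/71; d'=(9−2·294/71)/(394/71)=51/394
back: M3=51/394
back: M2=294/71−16/71·51/394=810/197
back: M1=-21/4−3/8·810/197=-1338/197
M: M0=0, M1=-1338/197, M2=810/197, M3=51/394, M4=0
seg 0: a=-4, c=M0/2=0, d=(M1−M0)/(6·1)=-223/197, b=Δ0−h0·(2M0+M1)/6=1208/197
seg 1: a=1, c=M1/2=-669/197, d=(M2−M1)/(6·3)=358/591, b=Δ1−h1·(2M1+M2)/6=539/197
seg 2: a=-5, c=M2/2=405/197, d=(M3−M2)/(6·2)=-523/1576, b=Δ2−h2·(2M2+M3)/6=-253/197
seg 3: a=-2, c=M3/2=51/788, d=(M4−M3)/(6·1)=-17/788, b=Δ3−h3·(2M3+M4)/6=1165/394
t_q=11/2 → seg 2, τ=3/2; S=-5+-253/197·τ+405/197·τ²+-523/1576·τ³=-43129/12608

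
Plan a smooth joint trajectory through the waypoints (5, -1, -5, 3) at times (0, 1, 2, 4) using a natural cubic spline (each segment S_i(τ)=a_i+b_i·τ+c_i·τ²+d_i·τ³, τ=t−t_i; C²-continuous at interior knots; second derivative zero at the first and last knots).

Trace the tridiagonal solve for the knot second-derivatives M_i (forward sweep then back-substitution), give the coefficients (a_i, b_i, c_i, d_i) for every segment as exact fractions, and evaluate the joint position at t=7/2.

Δ: Δ0=-6, Δ1=-4, Δ2=4
row 1: diag=4, rhs=12; c'=1/4, d'=3
row 2: denom=6−1·1/4=23/4; d'=(48−1·3)/(23/4)=180/23
back: M2=180/23
back: M1=3−1/4·180/23=24/23
M: M0=0, M1=24/23, M2=180/23, M3=0
seg 0: a=5, c=M0/2=0, d=(M1−M0)/(6·1)=4/23, b=Δ0−h0·(2M0+M1)/6=-142/23
seg 1: a=-1, c=M1/2=12/23, d=(M2−M1)/(6·1)=26/23, b=Δ1−h1·(2M1+M2)/6=-130/23
seg 2: a=-5, c=M2/2=90/23, d=(M3−M2)/(6·2)=-15/23, b=Δ2−h2·(2M2+M3)/6=-28/23
t_q=7/2 → seg 2, τ=3/2; S=-5+-28/23·τ+90/23·τ²+-15/23·τ³=-41/184

  seg 0: a=5 b=-142/23 c=0 d=4/23
  seg 1: a=-1 b=-130/23 c=12/23 d=26/23
  seg 2: a=-5 b=-28/23 c=90/23 d=-15/23
S(7/2) = -41/184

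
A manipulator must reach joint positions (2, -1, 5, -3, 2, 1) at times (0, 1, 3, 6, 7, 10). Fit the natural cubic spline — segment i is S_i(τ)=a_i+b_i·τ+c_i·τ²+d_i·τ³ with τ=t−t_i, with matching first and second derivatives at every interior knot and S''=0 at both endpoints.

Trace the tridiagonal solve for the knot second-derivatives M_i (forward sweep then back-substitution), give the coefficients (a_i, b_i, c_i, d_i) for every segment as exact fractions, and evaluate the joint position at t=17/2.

  seg 0: a=2 b=-6875/1548 c=0 d=2231/1548
  seg 1: a=-1 b=-91/774 c=2231/516 d=-535/387
  seg 2: a=5 b=455/774 c=-683/172 d=13403/13932
  seg 3: a=-3 b=4237/1548 c=1814/387 d=-417/172
  seg 4: a=2 b=3745/774 c=-4003/1548 d=4003/13932
S(17/2) = 6067/1376

Δ: Δ0=-3, Δ1=3, Δ2=-8/3, Δ3=5, Δ4=-1/3
row 1: diag=6, rhs=36; c'=1/3, d'=6
row 2: denom=10−2·1/3=28/3; d'=(-34−2·6)/(28/3)=-69/14
row 3: denom=8−3·9/28=197/28; d'=(46−3·-69/14)/(197/28)=1702/197
row 4: denom=8−1·28/197=1548/197; d'=(-32−1·1702/197)/(1548/197)=-4003/774
back: M4=-4003/774
back: M3=1702/197−28/197·-4003/774=3628/387
back: M2=-69/14−9/28·3628/387=-683/86
back: M1=6−1/3·-683/86=2231/258
M: M0=0, M1=2231/258, M2=-683/86, M3=3628/387, M4=-4003/774, M5=0
seg 0: a=2, c=M0/2=0, d=(M1−M0)/(6·1)=2231/1548, b=Δ0−h0·(2M0+M1)/6=-6875/1548
seg 1: a=-1, c=M1/2=2231/516, d=(M2−M1)/(6·2)=-535/387, b=Δ1−h1·(2M1+M2)/6=-91/774
seg 2: a=5, c=M2/2=-683/172, d=(M3−M2)/(6·3)=13403/13932, b=Δ2−h2·(2M2+M3)/6=455/774
seg 3: a=-3, c=M3/2=1814/387, d=(M4−M3)/(6·1)=-417/172, b=Δ3−h3·(2M3+M4)/6=4237/1548
seg 4: a=2, c=M4/2=-4003/1548, d=(M5−M4)/(6·3)=4003/13932, b=Δ4−h4·(2M4+M5)/6=3745/774
t_q=17/2 → seg 4, τ=3/2; S=2+3745/774·τ+-4003/1548·τ²+4003/13932·τ³=6067/1376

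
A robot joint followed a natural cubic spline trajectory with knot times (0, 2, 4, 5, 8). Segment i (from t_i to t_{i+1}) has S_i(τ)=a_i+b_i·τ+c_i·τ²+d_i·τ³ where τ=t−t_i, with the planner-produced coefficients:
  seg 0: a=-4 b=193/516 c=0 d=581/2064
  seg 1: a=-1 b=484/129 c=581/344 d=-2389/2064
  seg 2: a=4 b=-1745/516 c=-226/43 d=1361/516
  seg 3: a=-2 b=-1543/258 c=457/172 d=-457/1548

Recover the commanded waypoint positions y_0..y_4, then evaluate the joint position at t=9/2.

y_0=-4 y_1=-1 y_2=4 y_3=-2 y_4=-4
S(9/2) = 1823/1376

y_0 = S_0(0) = a_0 = -4
y_1 = S_1(0) = a_1 = -1
y_2 = S_2(0) = a_2 = 4
y_3 = S_3(0) = a_3 = -2
y_4 = S_3(3) = -4
t_q=9/2 is in segment 2 (τ=1/2); S_2(τ)=1823/1376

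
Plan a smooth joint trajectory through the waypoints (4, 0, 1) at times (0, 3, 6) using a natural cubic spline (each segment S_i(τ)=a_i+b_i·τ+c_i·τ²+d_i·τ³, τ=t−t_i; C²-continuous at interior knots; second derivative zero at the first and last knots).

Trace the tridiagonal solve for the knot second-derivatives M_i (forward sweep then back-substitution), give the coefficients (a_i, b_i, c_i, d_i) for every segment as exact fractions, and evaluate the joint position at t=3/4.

Δ: Δ0=-4/3, Δ1=1/3
row 1: diag=12, rhs=10; c'=1/4, d'=5/6
back: M1=5/6
M: M0=0, M1=5/6, M2=0
seg 0: a=4, c=M0/2=0, d=(M1−M0)/(6·3)=5/108, b=Δ0−h0·(2M0+M1)/6=-7/4
seg 1: a=0, c=M1/2=5/12, d=(M2−M1)/(6·3)=-5/108, b=Δ1−h1·(2M1+M2)/6=-1/2
t_q=3/4 → seg 0, τ=3/4; S=4+-7/4·τ+0·τ²+5/108·τ³=693/256

  seg 0: a=4 b=-7/4 c=0 d=5/108
  seg 1: a=0 b=-1/2 c=5/12 d=-5/108
S(3/4) = 693/256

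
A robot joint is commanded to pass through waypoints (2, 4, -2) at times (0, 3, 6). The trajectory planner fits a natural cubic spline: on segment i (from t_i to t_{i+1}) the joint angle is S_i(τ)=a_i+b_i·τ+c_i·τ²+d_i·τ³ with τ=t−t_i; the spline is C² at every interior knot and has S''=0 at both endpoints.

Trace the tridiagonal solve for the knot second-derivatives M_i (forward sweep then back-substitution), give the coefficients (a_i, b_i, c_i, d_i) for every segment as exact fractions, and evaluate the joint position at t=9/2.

Δ: Δ0=2/3, Δ1=-2
row 1: diag=12, rhs=-16; c'=1/4, d'=-4/3
back: M1=-4/3
M: M0=0, M1=-4/3, M2=0
seg 0: a=2, c=M0/2=0, d=(M1−M0)/(6·3)=-2/27, b=Δ0−h0·(2M0+M1)/6=4/3
seg 1: a=4, c=M1/2=-2/3, d=(M2−M1)/(6·3)=2/27, b=Δ1−h1·(2M1+M2)/6=-2/3
t_q=9/2 → seg 1, τ=3/2; S=4+-2/3·τ+-2/3·τ²+2/27·τ³=7/4

  seg 0: a=2 b=4/3 c=0 d=-2/27
  seg 1: a=4 b=-2/3 c=-2/3 d=2/27
S(9/2) = 7/4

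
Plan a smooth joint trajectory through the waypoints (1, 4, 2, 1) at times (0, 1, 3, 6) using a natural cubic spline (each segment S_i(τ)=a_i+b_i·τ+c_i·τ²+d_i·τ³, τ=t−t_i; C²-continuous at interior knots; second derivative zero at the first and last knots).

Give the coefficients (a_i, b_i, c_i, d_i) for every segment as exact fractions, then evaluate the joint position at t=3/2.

Δ: Δ0=3, Δ1=-1, Δ2=-1/3
row 1: diag=6, rhs=-24; c'=1/3, d'=-4
row 2: denom=10−2·1/3=28/3; d'=(4−2·-4)/(28/3)=9/7
back: M2=9/7
back: M1=-4−1/3·9/7=-31/7
M: M0=0, M1=-31/7, M2=9/7, M3=0
seg 0: a=1, c=M0/2=0, d=(M1−M0)/(6·1)=-31/42, b=Δ0−h0·(2M0+M1)/6=157/42
seg 1: a=4, c=M1/2=-31/14, d=(M2−M1)/(6·2)=10/21, b=Δ1−h1·(2M1+M2)/6=32/21
seg 2: a=2, c=M2/2=9/14, d=(M3−M2)/(6·3)=-1/14, b=Δ2−h2·(2M2+M3)/6=-34/21
t_q=3/2 → seg 1, τ=1/2; S=4+32/21·τ+-31/14·τ²+10/21·τ³=239/56

  seg 0: a=1 b=157/42 c=0 d=-31/42
  seg 1: a=4 b=32/21 c=-31/14 d=10/21
  seg 2: a=2 b=-34/21 c=9/14 d=-1/14
S(3/2) = 239/56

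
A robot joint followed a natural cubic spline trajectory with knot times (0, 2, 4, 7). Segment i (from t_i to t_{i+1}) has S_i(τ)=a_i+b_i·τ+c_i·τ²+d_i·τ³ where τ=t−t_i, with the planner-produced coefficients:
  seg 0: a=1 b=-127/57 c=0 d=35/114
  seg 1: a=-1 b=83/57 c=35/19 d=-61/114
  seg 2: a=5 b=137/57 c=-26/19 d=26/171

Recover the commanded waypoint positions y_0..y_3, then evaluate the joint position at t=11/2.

y_0=1 y_1=-1 y_2=5 y_3=4
S(11/2) = 459/76

y_0 = S_0(0) = a_0 = 1
y_1 = S_1(0) = a_1 = -1
y_2 = S_2(0) = a_2 = 5
y_3 = S_2(3) = 4
t_q=11/2 is in segment 2 (τ=3/2); S_2(τ)=459/76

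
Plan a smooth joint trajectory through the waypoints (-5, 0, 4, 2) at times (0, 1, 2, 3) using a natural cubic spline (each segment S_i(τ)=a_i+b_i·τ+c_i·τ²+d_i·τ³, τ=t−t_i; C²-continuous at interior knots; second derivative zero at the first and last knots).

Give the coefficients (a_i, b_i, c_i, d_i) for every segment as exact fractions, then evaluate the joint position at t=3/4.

  seg 0: a=-5 b=73/15 c=0 d=2/15
  seg 1: a=0 b=79/15 c=2/5 d=-5/3
  seg 2: a=4 b=16/15 c=-23/5 d=23/15
S(3/4) = -207/160

Δ: Δ0=5, Δ1=4, Δ2=-2
row 1: diag=4, rhs=-6; c'=1/4, d'=-3/2
row 2: denom=4−1·1/4=15/4; d'=(-36−1·-3/2)/(15/4)=-46/5
back: M2=-46/5
back: M1=-3/2−1/4·-46/5=4/5
M: M0=0, M1=4/5, M2=-46/5, M3=0
seg 0: a=-5, c=M0/2=0, d=(M1−M0)/(6·1)=2/15, b=Δ0−h0·(2M0+M1)/6=73/15
seg 1: a=0, c=M1/2=2/5, d=(M2−M1)/(6·1)=-5/3, b=Δ1−h1·(2M1+M2)/6=79/15
seg 2: a=4, c=M2/2=-23/5, d=(M3−M2)/(6·1)=23/15, b=Δ2−h2·(2M2+M3)/6=16/15
t_q=3/4 → seg 0, τ=3/4; S=-5+73/15·τ+0·τ²+2/15·τ³=-207/160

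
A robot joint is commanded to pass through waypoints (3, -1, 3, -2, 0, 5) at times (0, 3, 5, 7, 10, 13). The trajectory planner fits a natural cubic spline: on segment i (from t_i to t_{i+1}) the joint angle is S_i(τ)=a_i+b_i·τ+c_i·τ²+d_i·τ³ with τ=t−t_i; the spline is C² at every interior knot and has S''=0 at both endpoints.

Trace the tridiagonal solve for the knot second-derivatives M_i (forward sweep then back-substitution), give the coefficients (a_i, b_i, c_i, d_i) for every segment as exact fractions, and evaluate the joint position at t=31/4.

Δ: Δ0=-4/3, Δ1=2, Δ2=-5/2, Δ3=2/3, Δ4=5/3
row 1: diag=10, rhs=20; c'=1/5, d'=2
row 2: denom=8−2·1/5=38/5; d'=(-27−2·2)/(38/5)=-155/38
row 3: denom=10−2·5/19=180/19; d'=(19−2·-155/38)/(180/19)=43/15
row 4: denom=12−3·19/60=221/20; d'=(6−3·43/15)/(221/20)=-4/17
back: M4=-4/17
back: M3=43/15−19/60·-4/17=50/17
back: M2=-155/38−5/19·50/17=-165/34
back: M1=2−1/5·-165/34=101/34
M: M0=0, M1=101/34, M2=-165/34, M3=50/17, M4=-4/17, M5=0
seg 0: a=3, c=M0/2=0, d=(M1−M0)/(6·3)=101/612, b=Δ0−h0·(2M0+M1)/6=-575/204
seg 1: a=-1, c=M1/2=101/68, d=(M2−M1)/(6·2)=-133/204, b=Δ1−h1·(2M1+M2)/6=167/102
seg 2: a=3, c=M2/2=-165/68, d=(M3−M2)/(6·2)=265/408, b=Δ2−h2·(2M2+M3)/6=-25/102
seg 3: a=-2, c=M3/2=25/17, d=(M4−M3)/(6·3)=-3/17, b=Δ3−h3·(2M3+M4)/6=-110/51
seg 4: a=0, c=M4/2=-2/17, d=(M5−M4)/(6·3)=2/153, b=Δ4−h4·(2M4+M5)/6=97/51
t_q=31/4 → seg 3, τ=3/4; S=-2+-110/51·τ+25/17·τ²+-3/17·τ³=-3117/1088

  seg 0: a=3 b=-575/204 c=0 d=101/612
  seg 1: a=-1 b=167/102 c=101/68 d=-133/204
  seg 2: a=3 b=-25/102 c=-165/68 d=265/408
  seg 3: a=-2 b=-110/51 c=25/17 d=-3/17
  seg 4: a=0 b=97/51 c=-2/17 d=2/153
S(31/4) = -3117/1088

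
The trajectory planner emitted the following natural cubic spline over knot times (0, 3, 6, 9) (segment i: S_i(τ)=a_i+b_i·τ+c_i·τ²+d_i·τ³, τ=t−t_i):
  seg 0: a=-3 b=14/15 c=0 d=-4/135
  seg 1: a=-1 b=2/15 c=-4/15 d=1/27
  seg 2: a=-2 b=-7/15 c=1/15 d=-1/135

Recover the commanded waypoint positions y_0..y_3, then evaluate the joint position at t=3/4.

y_0 = S_0(0) = a_0 = -3
y_1 = S_1(0) = a_1 = -1
y_2 = S_2(0) = a_2 = -2
y_3 = S_2(3) = -3
t_q=3/4 is in segment 0 (τ=3/4); S_0(τ)=-37/16

y_0=-3 y_1=-1 y_2=-2 y_3=-3
S(3/4) = -37/16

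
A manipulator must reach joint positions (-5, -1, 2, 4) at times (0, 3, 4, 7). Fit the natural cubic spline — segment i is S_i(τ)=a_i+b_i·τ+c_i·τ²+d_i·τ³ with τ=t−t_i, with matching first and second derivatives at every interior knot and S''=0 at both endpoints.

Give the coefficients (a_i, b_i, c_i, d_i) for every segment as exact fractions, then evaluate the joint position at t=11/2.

  seg 0: a=-5 b=37/63 c=0 d=47/567
  seg 1: a=-1 b=178/63 c=47/63 d=-4/7
  seg 2: a=2 b=164/63 c=-61/63 d=61/567
S(11/2) = 229/56

Δ: Δ0=4/3, Δ1=3, Δ2=2/3
row 1: diag=8, rhs=10; c'=1/8, d'=5/4
row 2: denom=8−1·1/8=63/8; d'=(-14−1·5/4)/(63/8)=-122/63
back: M2=-122/63
back: M1=5/4−1/8·-122/63=94/63
M: M0=0, M1=94/63, M2=-122/63, M3=0
seg 0: a=-5, c=M0/2=0, d=(M1−M0)/(6·3)=47/567, b=Δ0−h0·(2M0+M1)/6=37/63
seg 1: a=-1, c=M1/2=47/63, d=(M2−M1)/(6·1)=-4/7, b=Δ1−h1·(2M1+M2)/6=178/63
seg 2: a=2, c=M2/2=-61/63, d=(M3−M2)/(6·3)=61/567, b=Δ2−h2·(2M2+M3)/6=164/63
t_q=11/2 → seg 2, τ=3/2; S=2+164/63·τ+-61/63·τ²+61/567·τ³=229/56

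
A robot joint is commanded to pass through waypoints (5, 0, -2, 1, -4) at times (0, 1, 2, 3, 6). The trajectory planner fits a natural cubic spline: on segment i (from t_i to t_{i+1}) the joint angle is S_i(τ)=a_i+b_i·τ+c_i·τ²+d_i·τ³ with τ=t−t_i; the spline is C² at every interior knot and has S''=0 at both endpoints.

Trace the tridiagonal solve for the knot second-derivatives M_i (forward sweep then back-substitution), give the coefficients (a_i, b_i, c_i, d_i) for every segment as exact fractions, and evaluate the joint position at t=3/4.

  seg 0: a=5 b=-65/12 c=0 d=5/12
  seg 1: a=0 b=-25/6 c=5/4 d=11/12
  seg 2: a=-2 b=13/12 c=4 d=-25/12
  seg 3: a=1 b=17/6 c=-9/4 d=1/4
S(3/4) = 285/256

Δ: Δ0=-5, Δ1=-2, Δ2=3, Δ3=-5/3
row 1: diag=4, rhs=18; c'=1/4, d'=9/2
row 2: denom=4−1·1/4=15/4; d'=(30−1·9/2)/(15/4)=34/5
row 3: denom=8−1·4/15=116/15; d'=(-28−1·34/5)/(116/15)=-9/2
back: M3=-9/2
back: M2=34/5−4/15·-9/2=8
back: M1=9/2−1/4·8=5/2
M: M0=0, M1=5/2, M2=8, M3=-9/2, M4=0
seg 0: a=5, c=M0/2=0, d=(M1−M0)/(6·1)=5/12, b=Δ0−h0·(2M0+M1)/6=-65/12
seg 1: a=0, c=M1/2=5/4, d=(M2−M1)/(6·1)=11/12, b=Δ1−h1·(2M1+M2)/6=-25/6
seg 2: a=-2, c=M2/2=4, d=(M3−M2)/(6·1)=-25/12, b=Δ2−h2·(2M2+M3)/6=13/12
seg 3: a=1, c=M3/2=-9/4, d=(M4−M3)/(6·3)=1/4, b=Δ3−h3·(2M3+M4)/6=17/6
t_q=3/4 → seg 0, τ=3/4; S=5+-65/12·τ+0·τ²+5/12·τ³=285/256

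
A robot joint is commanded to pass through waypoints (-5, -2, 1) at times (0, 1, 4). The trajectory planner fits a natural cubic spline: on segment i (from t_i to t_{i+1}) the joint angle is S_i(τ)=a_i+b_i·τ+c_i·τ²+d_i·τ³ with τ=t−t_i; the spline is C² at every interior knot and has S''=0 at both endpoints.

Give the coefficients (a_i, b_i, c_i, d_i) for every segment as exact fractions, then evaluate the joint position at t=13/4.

Δ: Δ0=3, Δ1=1
row 1: diag=8, rhs=-12; c'=3/8, d'=-3/2
back: M1=-3/2
M: M0=0, M1=-3/2, M2=0
seg 0: a=-5, c=M0/2=0, d=(M1−M0)/(6·1)=-1/4, b=Δ0−h0·(2M0+M1)/6=13/4
seg 1: a=-2, c=M1/2=-3/4, d=(M2−M1)/(6·3)=1/12, b=Δ1−h1·(2M1+M2)/6=5/2
t_q=13/4 → seg 1, τ=9/4; S=-2+5/2·τ+-3/4·τ²+1/12·τ³=199/256

  seg 0: a=-5 b=13/4 c=0 d=-1/4
  seg 1: a=-2 b=5/2 c=-3/4 d=1/12
S(13/4) = 199/256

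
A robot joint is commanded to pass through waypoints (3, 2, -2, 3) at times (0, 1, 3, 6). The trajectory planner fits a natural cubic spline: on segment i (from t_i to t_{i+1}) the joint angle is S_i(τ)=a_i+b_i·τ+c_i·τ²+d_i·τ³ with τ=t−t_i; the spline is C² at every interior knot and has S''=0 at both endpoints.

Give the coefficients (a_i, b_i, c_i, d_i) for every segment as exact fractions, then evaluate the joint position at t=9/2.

  seg 0: a=3 b=-29/42 c=0 d=-13/42
  seg 1: a=2 b=-34/21 c=-13/14 d=31/84
  seg 2: a=-2 b=-19/21 c=9/7 d=-1/7
S(9/2) = -53/56

Δ: Δ0=-1, Δ1=-2, Δ2=5/3
row 1: diag=6, rhs=-6; c'=1/3, d'=-1
row 2: denom=10−2·1/3=28/3; d'=(22−2·-1)/(28/3)=18/7
back: M2=18/7
back: M1=-1−1/3·18/7=-13/7
M: M0=0, M1=-13/7, M2=18/7, M3=0
seg 0: a=3, c=M0/2=0, d=(M1−M0)/(6·1)=-13/42, b=Δ0−h0·(2M0+M1)/6=-29/42
seg 1: a=2, c=M1/2=-13/14, d=(M2−M1)/(6·2)=31/84, b=Δ1−h1·(2M1+M2)/6=-34/21
seg 2: a=-2, c=M2/2=9/7, d=(M3−M2)/(6·3)=-1/7, b=Δ2−h2·(2M2+M3)/6=-19/21
t_q=9/2 → seg 2, τ=3/2; S=-2+-19/21·τ+9/7·τ²+-1/7·τ³=-53/56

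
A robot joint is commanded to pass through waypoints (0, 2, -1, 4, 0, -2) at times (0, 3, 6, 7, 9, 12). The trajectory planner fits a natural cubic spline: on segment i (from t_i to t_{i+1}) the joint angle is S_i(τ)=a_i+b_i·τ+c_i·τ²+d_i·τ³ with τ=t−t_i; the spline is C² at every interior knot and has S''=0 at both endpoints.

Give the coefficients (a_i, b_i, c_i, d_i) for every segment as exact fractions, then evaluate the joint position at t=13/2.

  seg 0: a=0 b=251/132 c=0 d=-163/1188
  seg 1: a=2 b=-119/66 c=-163/132 d=595/1188
  seg 2: a=-1 b=569/132 c=36/11 d=-31/12
  seg 3: a=4 b=205/66 c=-197/44 d=127/132
  seg 4: a=0 b=-215/66 c=57/44 d=-19/132
S(13/2) = 581/352

Δ: Δ0=2/3, Δ1=-1, Δ2=5, Δ3=-2, Δ4=-2/3
row 1: diag=12, rhs=-10; c'=1/4, d'=-5/6
row 2: denom=8−3·1/4=29/4; d'=(36−3·-5/6)/(29/4)=154/29
row 3: denom=6−1·4/29=170/29; d'=(-42−1·154/29)/(170/29)=-686/85
row 4: denom=10−2·29/85=792/85; d'=(8−2·-686/85)/(792/85)=57/22
back: M4=57/22
back: M3=-686/85−29/85·57/22=-197/22
back: M2=154/29−4/29·-197/22=72/11
back: M1=-5/6−1/4·72/11=-163/66
M: M0=0, M1=-163/66, M2=72/11, M3=-197/22, M4=57/22, M5=0
seg 0: a=0, c=M0/2=0, d=(M1−M0)/(6·3)=-163/1188, b=Δ0−h0·(2M0+M1)/6=251/132
seg 1: a=2, c=M1/2=-163/132, d=(M2−M1)/(6·3)=595/1188, b=Δ1−h1·(2M1+M2)/6=-119/66
seg 2: a=-1, c=M2/2=36/11, d=(M3−M2)/(6·1)=-31/12, b=Δ2−h2·(2M2+M3)/6=569/132
seg 3: a=4, c=M3/2=-197/44, d=(M4−M3)/(6·2)=127/132, b=Δ3−h3·(2M3+M4)/6=205/66
seg 4: a=0, c=M4/2=57/44, d=(M5−M4)/(6·3)=-19/132, b=Δ4−h4·(2M4+M5)/6=-215/66
t_q=13/2 → seg 2, τ=1/2; S=-1+569/132·τ+36/11·τ²+-31/12·τ³=581/352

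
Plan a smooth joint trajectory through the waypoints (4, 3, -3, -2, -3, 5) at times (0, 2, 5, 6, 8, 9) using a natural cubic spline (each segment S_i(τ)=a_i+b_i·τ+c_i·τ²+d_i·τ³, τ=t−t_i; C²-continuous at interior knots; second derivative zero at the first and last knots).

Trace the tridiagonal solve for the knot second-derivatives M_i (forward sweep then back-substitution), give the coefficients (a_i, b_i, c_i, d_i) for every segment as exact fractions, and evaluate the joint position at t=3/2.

Δ: Δ0=-1/2, Δ1=-2, Δ2=1, Δ3=-1/2, Δ4=8
row 1: diag=10, rhs=-9; c'=3/10, d'=-9/10
row 2: denom=8−3·3/10=71/10; d'=(18−3·-9/10)/(71/10)=207/71
row 3: denom=6−1·10/71=416/71; d'=(-9−1·207/71)/(416/71)=-423/208
row 4: denom=6−2·71/208=553/104; d'=(51−2·-423/208)/(553/104)=5727/553
back: M4=5727/553
back: M3=-423/208−71/208·5727/553=-6159/1106
back: M2=207/71−10/71·-6159/1106=2046/553
back: M1=-9/10−3/10·2046/553=-2223/1106
M: M0=0, M1=-2223/1106, M2=2046/553, M3=-6159/1106, M4=5727/553, M5=0
seg 0: a=4, c=M0/2=0, d=(M1−M0)/(6·2)=-741/4424, b=Δ0−h0·(2M0+M1)/6=94/553
seg 1: a=3, c=M1/2=-2223/2212, d=(M2−M1)/(6·3)=2105/6636, b=Δ1−h1·(2M1+M2)/6=-2035/1106
seg 2: a=-3, c=M2/2=1023/553, d=(M3−M2)/(6·1)=-3417/2212, b=Δ2−h2·(2M2+M3)/6=1537/2212
seg 3: a=-2, c=M3/2=-6159/2212, d=(M4−M3)/(6·2)=5871/4424, b=Δ3−h3·(2M3+M4)/6=-265/1106
seg 4: a=-3, c=M4/2=5727/1106, d=(M5−M4)/(6·1)=-1909/1106, b=Δ4−h4·(2M4+M5)/6=2515/553
t_q=3/2 → seg 0, τ=3/2; S=4+94/553·τ+0·τ²+-741/4424·τ³=18655/5056

  seg 0: a=4 b=94/553 c=0 d=-741/4424
  seg 1: a=3 b=-2035/1106 c=-2223/2212 d=2105/6636
  seg 2: a=-3 b=1537/2212 c=1023/553 d=-3417/2212
  seg 3: a=-2 b=-265/1106 c=-6159/2212 d=5871/4424
  seg 4: a=-3 b=2515/553 c=5727/1106 d=-1909/1106
S(3/2) = 18655/5056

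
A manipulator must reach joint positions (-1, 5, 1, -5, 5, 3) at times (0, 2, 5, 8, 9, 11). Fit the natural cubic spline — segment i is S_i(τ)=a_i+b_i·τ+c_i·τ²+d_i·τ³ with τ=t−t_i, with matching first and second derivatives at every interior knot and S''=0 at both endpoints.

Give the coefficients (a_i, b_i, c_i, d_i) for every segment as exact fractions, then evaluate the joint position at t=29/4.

Δ: Δ0=3, Δ1=-4/3, Δ2=-2, Δ3=10, Δ4=-1
row 1: diag=10, rhs=-26; c'=3/10, d'=-13/5
row 2: denom=12−3·3/10=111/10; d'=(-4−3·-13/5)/(111/10)=38/111
row 3: denom=8−3·10/37=266/37; d'=(72−3·38/111)/(266/37)=1313/133
row 4: denom=6−1·37/266=1559/266; d'=(-66−1·1313/133)/(1559/266)=-20182/1559
back: M4=-20182/1559
back: M3=1313/133−37/266·-20182/1559=18198/1559
back: M2=38/111−10/37·18198/1559=-13154/4677
back: M1=-13/5−3/10·-13154/4677=-2738/1559
M: M0=0, M1=-2738/1559, M2=-13154/4677, M3=18198/1559, M4=-20182/1559, M5=0
seg 0: a=-1, c=M0/2=0, d=(M1−M0)/(6·2)=-1369/9354, b=Δ0−h0·(2M0+M1)/6=16769/4677
seg 1: a=5, c=M1/2=-1369/1559, d=(M2−M1)/(6·3)=-2470/42093, b=Δ1−h1·(2M1+M2)/6=8555/4677
seg 2: a=1, c=M2/2=-6577/4677, d=(M3−M2)/(6·3)=33874/42093, b=Δ2−h2·(2M2+M3)/6=-23497/4677
seg 3: a=-5, c=M3/2=9099/1559, d=(M4−M3)/(6·1)=-19190/4677, b=Δ3−h3·(2M3+M4)/6=38663/4677
seg 4: a=5, c=M4/2=-10091/1559, d=(M5−M4)/(6·2)=10091/9354, b=Δ4−h4·(2M4+M5)/6=35687/4677
t_q=29/4 → seg 2, τ=9/4; S=1+-23497/4677·τ+-6577/4677·τ²+33874/42093·τ³=-411899/49888

  seg 0: a=-1 b=16769/4677 c=0 d=-1369/9354
  seg 1: a=5 b=8555/4677 c=-1369/1559 d=-2470/42093
  seg 2: a=1 b=-23497/4677 c=-6577/4677 d=33874/42093
  seg 3: a=-5 b=38663/4677 c=9099/1559 d=-19190/4677
  seg 4: a=5 b=35687/4677 c=-10091/1559 d=10091/9354
S(29/4) = -411899/49888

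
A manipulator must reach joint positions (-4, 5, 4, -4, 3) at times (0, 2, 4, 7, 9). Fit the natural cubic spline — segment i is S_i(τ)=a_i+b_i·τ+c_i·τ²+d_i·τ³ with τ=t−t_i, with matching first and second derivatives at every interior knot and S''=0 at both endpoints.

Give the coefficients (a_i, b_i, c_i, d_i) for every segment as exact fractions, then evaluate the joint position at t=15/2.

Δ: Δ0=9/2, Δ1=-1/2, Δ2=-8/3, Δ3=7/2
row 1: diag=8, rhs=-30; c'=1/4, d'=-15/4
row 2: denom=10−2·1/4=19/2; d'=(-13−2·-15/4)/(19/2)=-11/19
row 3: denom=10−3·6/19=172/19; d'=(37−3·-11/19)/(172/19)=184/43
back: M3=184/43
back: M2=-11/19−6/19·184/43=-83/43
back: M1=-15/4−1/4·-83/43=-281/86
M: M0=0, M1=-281/86, M2=-83/43, M3=184/43, M4=0
seg 0: a=-4, c=M0/2=0, d=(M1−M0)/(6·2)=-281/1032, b=Δ0−h0·(2M0+M1)/6=721/129
seg 1: a=5, c=M1/2=-281/172, d=(M2−M1)/(6·2)=115/1032, b=Δ1−h1·(2M1+M2)/6=599/258
seg 2: a=4, c=M2/2=-83/86, d=(M3−M2)/(6·3)=89/258, b=Δ2−h2·(2M2+M3)/6=-371/129
seg 3: a=-4, c=M3/2=92/43, d=(M4−M3)/(6·2)=-46/129, b=Δ3−h3·(2M3+M4)/6=167/258
t_q=15/2 → seg 3, τ=1/2; S=-4+167/258·τ+92/43·τ²+-46/129·τ³=-137/43

  seg 0: a=-4 b=721/129 c=0 d=-281/1032
  seg 1: a=5 b=599/258 c=-281/172 d=115/1032
  seg 2: a=4 b=-371/129 c=-83/86 d=89/258
  seg 3: a=-4 b=167/258 c=92/43 d=-46/129
S(15/2) = -137/43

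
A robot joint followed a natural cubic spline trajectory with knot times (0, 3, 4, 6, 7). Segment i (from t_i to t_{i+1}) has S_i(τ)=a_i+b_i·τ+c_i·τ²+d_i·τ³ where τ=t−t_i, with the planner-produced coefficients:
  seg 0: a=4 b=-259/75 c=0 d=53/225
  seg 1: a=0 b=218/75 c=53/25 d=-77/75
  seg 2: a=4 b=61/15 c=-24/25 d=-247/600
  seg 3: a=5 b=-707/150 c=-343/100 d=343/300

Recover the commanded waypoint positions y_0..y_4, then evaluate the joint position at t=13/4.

y_0=4 y_1=0 y_2=4 y_3=5 y_4=-2
S(13/4) = 1349/1600

y_0 = S_0(0) = a_0 = 4
y_1 = S_1(0) = a_1 = 0
y_2 = S_2(0) = a_2 = 4
y_3 = S_3(0) = a_3 = 5
y_4 = S_3(1) = -2
t_q=13/4 is in segment 1 (τ=1/4); S_1(τ)=1349/1600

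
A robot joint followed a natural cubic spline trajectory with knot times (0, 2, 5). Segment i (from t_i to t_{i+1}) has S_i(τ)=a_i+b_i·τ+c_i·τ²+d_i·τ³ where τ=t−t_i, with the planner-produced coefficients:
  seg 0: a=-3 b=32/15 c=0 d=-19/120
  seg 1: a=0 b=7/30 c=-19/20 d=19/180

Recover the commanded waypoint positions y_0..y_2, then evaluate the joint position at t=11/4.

y_0 = S_0(0) = a_0 = -3
y_1 = S_1(0) = a_1 = 0
y_2 = S_1(3) = -5
t_q=11/4 is in segment 1 (τ=3/4); S_1(τ)=-403/1280

y_0=-3 y_1=0 y_2=-5
S(11/4) = -403/1280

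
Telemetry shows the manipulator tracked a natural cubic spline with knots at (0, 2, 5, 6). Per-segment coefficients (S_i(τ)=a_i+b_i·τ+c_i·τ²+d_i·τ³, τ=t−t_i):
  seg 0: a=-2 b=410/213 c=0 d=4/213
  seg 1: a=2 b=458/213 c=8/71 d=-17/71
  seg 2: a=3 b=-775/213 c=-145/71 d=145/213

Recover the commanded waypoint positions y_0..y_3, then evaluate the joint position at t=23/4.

y_0 = S_0(0) = a_0 = -2
y_1 = S_1(0) = a_1 = 2
y_2 = S_2(0) = a_2 = 3
y_3 = S_2(1) = -2
t_q=23/4 is in segment 2 (τ=3/4); S_2(τ)=-2683/4544

y_0=-2 y_1=2 y_2=3 y_3=-2
S(23/4) = -2683/4544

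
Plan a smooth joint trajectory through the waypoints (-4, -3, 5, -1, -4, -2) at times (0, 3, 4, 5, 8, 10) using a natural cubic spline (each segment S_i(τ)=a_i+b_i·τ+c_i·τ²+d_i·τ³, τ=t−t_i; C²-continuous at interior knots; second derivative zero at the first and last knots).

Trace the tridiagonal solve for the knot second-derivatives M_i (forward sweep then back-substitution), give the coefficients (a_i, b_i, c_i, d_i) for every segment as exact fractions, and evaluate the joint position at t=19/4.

Δ: Δ0=1/3, Δ1=8, Δ2=-6, Δ3=-1, Δ4=1
row 1: diag=8, rhs=46; c'=1/8, d'=23/4
row 2: denom=4−1·1/8=31/8; d'=(-84−1·23/4)/(31/8)=-718/31
row 3: denom=8−1·8/31=240/31; d'=(30−1·-718/31)/(240/31)=103/15
row 4: denom=10−3·31/80=707/80; d'=(12−3·103/15)/(707/80)=-688/707
back: M4=-688/707
back: M3=103/15−31/80·-688/707=15364/2121
back: M2=-718/31−8/31·15364/2121=-53090/2121
back: M1=23/4−1/8·-53090/2121=18832/2121
M: M0=0, M1=18832/2121, M2=-53090/2121, M3=15364/2121, M4=-688/707, M5=0
seg 0: a=-4, c=M0/2=0, d=(M1−M0)/(6·3)=9416/19089, b=Δ0−h0·(2M0+M1)/6=-2903/707
seg 1: a=-3, c=M1/2=9416/2121, d=(M2−M1)/(6·1)=-11987/2121, b=Δ1−h1·(2M1+M2)/6=6513/707
seg 2: a=5, c=M2/2=-26545/2121, d=(M3−M2)/(6·1)=3803/707, b=Δ2−h2·(2M2+M3)/6=2410/2121
seg 3: a=-1, c=M3/2=7682/2121, d=(M4−M3)/(6·3)=-8714/19089, b=Δ3−h3·(2M3+M4)/6=-16453/2121
seg 4: a=-4, c=M4/2=-344/707, d=(M5−M4)/(6·2)=172/2121, b=Δ4−h4·(2M4+M5)/6=3497/2121
t_q=19/4 → seg 2, τ=3/4; S=5+2410/2121·τ+-26545/2121·τ²+3803/707·τ³=48941/45248

  seg 0: a=-4 b=-2903/707 c=0 d=9416/19089
  seg 1: a=-3 b=6513/707 c=9416/2121 d=-11987/2121
  seg 2: a=5 b=2410/2121 c=-26545/2121 d=3803/707
  seg 3: a=-1 b=-16453/2121 c=7682/2121 d=-8714/19089
  seg 4: a=-4 b=3497/2121 c=-344/707 d=172/2121
S(19/4) = 48941/45248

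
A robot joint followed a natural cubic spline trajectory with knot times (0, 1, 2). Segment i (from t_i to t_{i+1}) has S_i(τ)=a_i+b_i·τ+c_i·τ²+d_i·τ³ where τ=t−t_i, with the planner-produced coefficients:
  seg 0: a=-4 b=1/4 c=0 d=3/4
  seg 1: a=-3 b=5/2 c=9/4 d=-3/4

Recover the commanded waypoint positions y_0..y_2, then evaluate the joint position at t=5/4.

y_0=-4 y_1=-3 y_2=1
S(5/4) = -575/256

y_0 = S_0(0) = a_0 = -4
y_1 = S_1(0) = a_1 = -3
y_2 = S_1(1) = 1
t_q=5/4 is in segment 1 (τ=1/4); S_1(τ)=-575/256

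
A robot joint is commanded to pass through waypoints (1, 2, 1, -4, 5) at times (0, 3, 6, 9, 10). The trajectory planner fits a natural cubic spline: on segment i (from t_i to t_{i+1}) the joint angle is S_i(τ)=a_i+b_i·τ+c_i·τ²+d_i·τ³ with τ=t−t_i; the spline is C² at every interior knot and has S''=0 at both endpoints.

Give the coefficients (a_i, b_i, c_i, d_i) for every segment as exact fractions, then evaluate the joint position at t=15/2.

Δ: Δ0=1/3, Δ1=-1/3, Δ2=-5/3, Δ3=9
row 1: diag=12, rhs=-4; c'=1/4, d'=-1/3
row 2: denom=12−3·1/4=45/4; d'=(-8−3·-1/3)/(45/4)=-28/45
row 3: denom=8−3·4/15=36/5; d'=(64−3·-28/45)/(36/5)=247/27
back: M3=247/27
back: M2=-28/45−4/15·247/27=-248/81
back: M1=-1/3−1/4·-248/81=35/81
M: M0=0, M1=35/81, M2=-248/81, M3=247/27, M4=0
seg 0: a=1, c=M0/2=0, d=(M1−M0)/(6·3)=35/1458, b=Δ0−h0·(2M0+M1)/6=19/162
seg 1: a=2, c=M1/2=35/162, d=(M2−M1)/(6·3)=-283/1458, b=Δ1−h1·(2M1+M2)/6=62/81
seg 2: a=1, c=M2/2=-124/81, d=(M3−M2)/(6·3)=989/1458, b=Δ2−h2·(2M2+M3)/6=-515/162
seg 3: a=-4, c=M3/2=247/54, d=(M4−M3)/(6·1)=-247/162, b=Δ3−h3·(2M3+M4)/6=482/81
t_q=15/2 → seg 2, τ=3/2; S=1+-515/162·τ+-124/81·τ²+989/1458·τ³=-709/144

  seg 0: a=1 b=19/162 c=0 d=35/1458
  seg 1: a=2 b=62/81 c=35/162 d=-283/1458
  seg 2: a=1 b=-515/162 c=-124/81 d=989/1458
  seg 3: a=-4 b=482/81 c=247/54 d=-247/162
S(15/2) = -709/144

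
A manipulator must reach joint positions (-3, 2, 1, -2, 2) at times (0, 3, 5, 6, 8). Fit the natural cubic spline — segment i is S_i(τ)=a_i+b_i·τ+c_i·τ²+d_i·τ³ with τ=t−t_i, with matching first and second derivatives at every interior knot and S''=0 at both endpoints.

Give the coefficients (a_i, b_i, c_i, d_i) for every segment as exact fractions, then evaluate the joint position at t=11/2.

  seg 0: a=-3 b=3905/1956 c=0 d=-215/5868
  seg 1: a=2 b=985/978 c=-215/652 d=-829/3912
  seg 2: a=1 b=-1396/489 c=-261/163 d=712/489
  seg 3: a=-2 b=-826/489 c=451/163 d=-451/978
S(11/2) = -421/652

Δ: Δ0=5/3, Δ1=-1/2, Δ2=-3, Δ3=2
row 1: diag=10, rhs=-13; c'=1/5, d'=-13/10
row 2: denom=6−2·1/5=28/5; d'=(-15−2·-13/10)/(28/5)=-31/14
row 3: denom=6−1·5/28=163/28; d'=(30−1·-31/14)/(163/28)=902/163
back: M3=902/163
back: M2=-31/14−5/28·902/163=-522/163
back: M1=-13/10−1/5·-522/163=-215/326
M: M0=0, M1=-215/326, M2=-522/163, M3=902/163, M4=0
seg 0: a=-3, c=M0/2=0, d=(M1−M0)/(6·3)=-215/5868, b=Δ0−h0·(2M0+M1)/6=3905/1956
seg 1: a=2, c=M1/2=-215/652, d=(M2−M1)/(6·2)=-829/3912, b=Δ1−h1·(2M1+M2)/6=985/978
seg 2: a=1, c=M2/2=-261/163, d=(M3−M2)/(6·1)=712/489, b=Δ2−h2·(2M2+M3)/6=-1396/489
seg 3: a=-2, c=M3/2=451/163, d=(M4−M3)/(6·2)=-451/978, b=Δ3−h3·(2M3+M4)/6=-826/489
t_q=11/2 → seg 2, τ=1/2; S=1+-1396/489·τ+-261/163·τ²+712/489·τ³=-421/652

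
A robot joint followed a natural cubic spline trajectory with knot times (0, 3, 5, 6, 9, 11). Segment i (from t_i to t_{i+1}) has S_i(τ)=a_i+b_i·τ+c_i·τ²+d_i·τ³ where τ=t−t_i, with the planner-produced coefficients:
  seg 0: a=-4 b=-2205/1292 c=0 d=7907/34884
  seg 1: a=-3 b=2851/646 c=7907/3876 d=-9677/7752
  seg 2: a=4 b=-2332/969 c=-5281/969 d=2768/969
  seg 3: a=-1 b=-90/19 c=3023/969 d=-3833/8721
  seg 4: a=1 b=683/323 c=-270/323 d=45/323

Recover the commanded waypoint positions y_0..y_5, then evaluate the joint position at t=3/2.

y_0 = S_0(0) = a_0 = -4
y_1 = S_1(0) = a_1 = -3
y_2 = S_2(0) = a_2 = 4
y_3 = S_3(0) = a_3 = -1
y_4 = S_4(0) = a_4 = 1
y_5 = S_4(2) = 3
t_q=3/2 is in segment 0 (τ=3/2); S_0(τ)=-59897/10336

y_0=-4 y_1=-3 y_2=4 y_3=-1 y_4=1 y_5=3
S(3/2) = -59897/10336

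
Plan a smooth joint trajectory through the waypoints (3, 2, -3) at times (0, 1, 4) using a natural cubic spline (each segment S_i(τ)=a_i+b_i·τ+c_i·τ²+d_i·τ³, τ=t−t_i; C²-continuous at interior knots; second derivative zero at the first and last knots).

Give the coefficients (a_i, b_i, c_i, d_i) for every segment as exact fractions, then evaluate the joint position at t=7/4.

  seg 0: a=3 b=-11/12 c=0 d=-1/12
  seg 1: a=2 b=-7/6 c=-1/4 d=1/36
S(7/4) = 255/256

Δ: Δ0=-1, Δ1=-5/3
row 1: diag=8, rhs=-4; c'=3/8, d'=-1/2
back: M1=-1/2
M: M0=0, M1=-1/2, M2=0
seg 0: a=3, c=M0/2=0, d=(M1−M0)/(6·1)=-1/12, b=Δ0−h0·(2M0+M1)/6=-11/12
seg 1: a=2, c=M1/2=-1/4, d=(M2−M1)/(6·3)=1/36, b=Δ1−h1·(2M1+M2)/6=-7/6
t_q=7/4 → seg 1, τ=3/4; S=2+-7/6·τ+-1/4·τ²+1/36·τ³=255/256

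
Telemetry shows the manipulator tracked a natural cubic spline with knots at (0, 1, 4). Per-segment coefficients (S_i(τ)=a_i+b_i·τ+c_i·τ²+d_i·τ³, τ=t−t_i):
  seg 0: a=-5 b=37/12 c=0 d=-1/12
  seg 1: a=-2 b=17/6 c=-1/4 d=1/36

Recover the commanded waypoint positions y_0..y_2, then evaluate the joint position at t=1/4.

y_0=-5 y_1=-2 y_2=5
S(1/4) = -1083/256

y_0 = S_0(0) = a_0 = -5
y_1 = S_1(0) = a_1 = -2
y_2 = S_1(3) = 5
t_q=1/4 is in segment 0 (τ=1/4); S_0(τ)=-1083/256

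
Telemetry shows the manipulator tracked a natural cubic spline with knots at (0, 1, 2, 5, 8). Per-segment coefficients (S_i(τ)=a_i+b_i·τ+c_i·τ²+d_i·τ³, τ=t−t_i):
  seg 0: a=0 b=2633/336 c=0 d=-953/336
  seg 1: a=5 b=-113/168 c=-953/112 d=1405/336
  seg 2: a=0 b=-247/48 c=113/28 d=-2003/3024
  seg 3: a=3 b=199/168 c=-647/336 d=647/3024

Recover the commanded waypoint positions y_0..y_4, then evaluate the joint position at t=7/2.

y_0=0 y_1=5 y_2=0 y_3=3 y_4=-5
S(7/2) = -783/896

y_0 = S_0(0) = a_0 = 0
y_1 = S_1(0) = a_1 = 5
y_2 = S_2(0) = a_2 = 0
y_3 = S_3(0) = a_3 = 3
y_4 = S_3(3) = -5
t_q=7/2 is in segment 2 (τ=3/2); S_2(τ)=-783/896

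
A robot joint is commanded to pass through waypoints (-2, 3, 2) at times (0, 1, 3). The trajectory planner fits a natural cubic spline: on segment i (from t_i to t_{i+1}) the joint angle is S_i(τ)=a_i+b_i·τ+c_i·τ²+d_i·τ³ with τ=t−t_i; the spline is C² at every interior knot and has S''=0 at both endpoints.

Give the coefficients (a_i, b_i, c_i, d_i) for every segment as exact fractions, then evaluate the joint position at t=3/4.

  seg 0: a=-2 b=71/12 c=0 d=-11/12
  seg 1: a=3 b=19/6 c=-11/4 d=11/24
S(3/4) = 525/256

Δ: Δ0=5, Δ1=-1/2
row 1: diag=6, rhs=-33; c'=1/3, d'=-11/2
back: M1=-11/2
M: M0=0, M1=-11/2, M2=0
seg 0: a=-2, c=M0/2=0, d=(M1−M0)/(6·1)=-11/12, b=Δ0−h0·(2M0+M1)/6=71/12
seg 1: a=3, c=M1/2=-11/4, d=(M2−M1)/(6·2)=11/24, b=Δ1−h1·(2M1+M2)/6=19/6
t_q=3/4 → seg 0, τ=3/4; S=-2+71/12·τ+0·τ²+-11/12·τ³=525/256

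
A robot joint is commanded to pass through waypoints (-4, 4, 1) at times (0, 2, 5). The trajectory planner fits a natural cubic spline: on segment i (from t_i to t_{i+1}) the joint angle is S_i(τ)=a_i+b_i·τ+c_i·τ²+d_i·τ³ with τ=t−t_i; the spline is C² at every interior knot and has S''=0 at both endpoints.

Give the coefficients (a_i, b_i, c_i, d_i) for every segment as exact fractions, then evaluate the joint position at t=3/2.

Δ: Δ0=4, Δ1=-1
row 1: diag=10, rhs=-30; c'=3/10, d'=-3
back: M1=-3
M: M0=0, M1=-3, M2=0
seg 0: a=-4, c=M0/2=0, d=(M1−M0)/(6·2)=-1/4, b=Δ0−h0·(2M0+M1)/6=5
seg 1: a=4, c=M1/2=-3/2, d=(M2−M1)/(6·3)=1/6, b=Δ1−h1·(2M1+M2)/6=2
t_q=3/2 → seg 0, τ=3/2; S=-4+5·τ+0·τ²+-1/4·τ³=85/32

  seg 0: a=-4 b=5 c=0 d=-1/4
  seg 1: a=4 b=2 c=-3/2 d=1/6
S(3/2) = 85/32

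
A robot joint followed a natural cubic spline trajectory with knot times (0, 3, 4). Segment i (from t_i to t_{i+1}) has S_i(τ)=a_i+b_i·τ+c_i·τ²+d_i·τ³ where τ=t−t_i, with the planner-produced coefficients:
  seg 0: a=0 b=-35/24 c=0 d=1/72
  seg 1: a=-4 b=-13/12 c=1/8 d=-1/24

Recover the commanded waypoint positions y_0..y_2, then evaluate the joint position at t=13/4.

y_0 = S_0(0) = a_0 = 0
y_1 = S_1(0) = a_1 = -4
y_2 = S_1(1) = -5
t_q=13/4 is in segment 1 (τ=1/4); S_1(τ)=-2183/512

y_0=0 y_1=-4 y_2=-5
S(13/4) = -2183/512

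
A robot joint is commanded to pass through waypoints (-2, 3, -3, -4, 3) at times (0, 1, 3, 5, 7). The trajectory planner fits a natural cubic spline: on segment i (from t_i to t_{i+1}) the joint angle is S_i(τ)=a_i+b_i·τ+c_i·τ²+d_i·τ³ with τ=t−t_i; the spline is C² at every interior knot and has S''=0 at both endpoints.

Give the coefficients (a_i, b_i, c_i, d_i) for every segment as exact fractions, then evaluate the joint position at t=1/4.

  seg 0: a=-2 b=268/41 c=0 d=-63/41
  seg 1: a=3 b=79/41 c=-189/41 d=44/41
  seg 2: a=-3 b=-149/41 c=75/41 d=-43/328
  seg 3: a=-4 b=173/82 c=171/164 d=-57/328
S(1/4) = -1023/2624

Δ: Δ0=5, Δ1=-3, Δ2=-1/2, Δ3=7/2
row 1: diag=6, rhs=-48; c'=1/3, d'=-8
row 2: denom=8−2·1/3=22/3; d'=(15−2·-8)/(22/3)=93/22
row 3: denom=8−2·3/11=82/11; d'=(24−2·93/22)/(82/11)=171/82
back: M3=171/82
back: M2=93/22−3/11·171/82=150/41
back: M1=-8−1/3·150/41=-378/41
M: M0=0, M1=-378/41, M2=150/41, M3=171/82, M4=0
seg 0: a=-2, c=M0/2=0, d=(M1−M0)/(6·1)=-63/41, b=Δ0−h0·(2M0+M1)/6=268/41
seg 1: a=3, c=M1/2=-189/41, d=(M2−M1)/(6·2)=44/41, b=Δ1−h1·(2M1+M2)/6=79/41
seg 2: a=-3, c=M2/2=75/41, d=(M3−M2)/(6·2)=-43/328, b=Δ2−h2·(2M2+M3)/6=-149/41
seg 3: a=-4, c=M3/2=171/164, d=(M4−M3)/(6·2)=-57/328, b=Δ3−h3·(2M3+M4)/6=173/82
t_q=1/4 → seg 0, τ=1/4; S=-2+268/41·τ+0·τ²+-63/41·τ³=-1023/2624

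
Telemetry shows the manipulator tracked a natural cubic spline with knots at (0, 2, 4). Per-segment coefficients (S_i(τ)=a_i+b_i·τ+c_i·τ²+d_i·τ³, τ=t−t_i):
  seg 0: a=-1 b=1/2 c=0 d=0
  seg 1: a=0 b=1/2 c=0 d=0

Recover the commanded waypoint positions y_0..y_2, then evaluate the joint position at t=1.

y_0=-1 y_1=0 y_2=1
S(1) = -1/2

y_0 = S_0(0) = a_0 = -1
y_1 = S_1(0) = a_1 = 0
y_2 = S_1(2) = 1
t_q=1 is in segment 0 (τ=1); S_0(τ)=-1/2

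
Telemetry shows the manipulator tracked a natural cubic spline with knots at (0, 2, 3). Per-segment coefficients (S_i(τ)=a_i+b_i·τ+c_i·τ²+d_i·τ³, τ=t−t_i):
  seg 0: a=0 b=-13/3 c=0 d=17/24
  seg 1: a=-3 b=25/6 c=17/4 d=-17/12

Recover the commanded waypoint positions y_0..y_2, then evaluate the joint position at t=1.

y_0=0 y_1=-3 y_2=4
S(1) = -29/8

y_0 = S_0(0) = a_0 = 0
y_1 = S_1(0) = a_1 = -3
y_2 = S_1(1) = 4
t_q=1 is in segment 0 (τ=1); S_0(τ)=-29/8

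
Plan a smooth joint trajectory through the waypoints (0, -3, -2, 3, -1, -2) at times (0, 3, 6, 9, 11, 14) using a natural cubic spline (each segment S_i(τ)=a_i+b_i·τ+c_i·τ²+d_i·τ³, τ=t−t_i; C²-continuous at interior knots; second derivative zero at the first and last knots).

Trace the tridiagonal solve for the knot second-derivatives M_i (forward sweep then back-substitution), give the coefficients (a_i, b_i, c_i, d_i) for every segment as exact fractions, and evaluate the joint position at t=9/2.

  seg 0: a=0 b=-193/165 c=0 d=28/1485
  seg 1: a=-3 b=-109/165 c=28/165 d=16/297
  seg 2: a=-2 b=299/165 c=36/55 d=-116/495
  seg 3: a=3 b=-97/165 c=-16/11 d=247/660
  seg 4: a=-1 b=-316/165 c=87/110 d=-29/330
S(9/2) = -377/110

Δ: Δ0=-1, Δ1=1/3, Δ2=5/3, Δ3=-2, Δ4=-1/3
row 1: diag=12, rhs=8; c'=1/4, d'=2/3
row 2: denom=12−3·1/4=45/4; d'=(8−3·2/3)/(45/4)=8/15
row 3: denom=10−3·4/15=46/5; d'=(-22−3·8/15)/(46/5)=-59/23
row 4: denom=10−2·5/23=220/23; d'=(10−2·-59/23)/(220/23)=87/55
back: M4=87/55
back: M3=-59/23−5/23·87/55=-32/11
back: M2=8/15−4/15·-32/11=72/55
back: M1=2/3−1/4·72/55=56/165
M: M0=0, M1=56/165, M2=72/55, M3=-32/11, M4=87/55, M5=0
seg 0: a=0, c=M0/2=0, d=(M1−M0)/(6·3)=28/1485, b=Δ0−h0·(2M0+M1)/6=-193/165
seg 1: a=-3, c=M1/2=28/165, d=(M2−M1)/(6·3)=16/297, b=Δ1−h1·(2M1+M2)/6=-109/165
seg 2: a=-2, c=M2/2=36/55, d=(M3−M2)/(6·3)=-116/495, b=Δ2−h2·(2M2+M3)/6=299/165
seg 3: a=3, c=M3/2=-16/11, d=(M4−M3)/(6·2)=247/660, b=Δ3−h3·(2M3+M4)/6=-97/165
seg 4: a=-1, c=M4/2=87/110, d=(M5−M4)/(6·3)=-29/330, b=Δ4−h4·(2M4+M5)/6=-316/165
t_q=9/2 → seg 1, τ=3/2; S=-3+-109/165·τ+28/165·τ²+16/297·τ³=-377/110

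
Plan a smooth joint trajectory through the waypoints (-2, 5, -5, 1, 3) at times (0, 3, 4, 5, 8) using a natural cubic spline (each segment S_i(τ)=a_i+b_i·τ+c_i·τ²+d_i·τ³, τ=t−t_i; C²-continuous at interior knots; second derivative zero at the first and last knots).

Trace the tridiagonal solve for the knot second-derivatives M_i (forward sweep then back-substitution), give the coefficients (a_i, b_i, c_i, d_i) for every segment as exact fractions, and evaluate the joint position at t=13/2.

  seg 0: a=-2 b=2107/240 c=0 d=-1547/2160
  seg 1: a=5 b=-1267/120 c=-1547/240 d=1681/240
  seg 2: a=-5 b=-39/16 c=437/30 d=-1471/240
  seg 3: a=1 b=997/120 c=-917/240 d=917/2160
S(13/2) = 4031/640

Δ: Δ0=7/3, Δ1=-10, Δ2=6, Δ3=2/3
row 1: diag=8, rhs=-74; c'=1/8, d'=-37/4
row 2: denom=4−1·1/8=31/8; d'=(96−1·-37/4)/(31/8)=842/31
row 3: denom=8−1·8/31=240/31; d'=(-32−1·842/31)/(240/31)=-917/120
back: M3=-917/120
back: M2=842/31−8/31·-917/120=437/15
back: M1=-37/4−1/8·437/15=-1547/120
M: M0=0, M1=-1547/120, M2=437/15, M3=-917/120, M4=0
seg 0: a=-2, c=M0/2=0, d=(M1−M0)/(6·3)=-1547/2160, b=Δ0−h0·(2M0+M1)/6=2107/240
seg 1: a=5, c=M1/2=-1547/240, d=(M2−M1)/(6·1)=1681/240, b=Δ1−h1·(2M1+M2)/6=-1267/120
seg 2: a=-5, c=M2/2=437/30, d=(M3−M2)/(6·1)=-1471/240, b=Δ2−h2·(2M2+M3)/6=-39/16
seg 3: a=1, c=M3/2=-917/240, d=(M4−M3)/(6·3)=917/2160, b=Δ3−h3·(2M3+M4)/6=997/120
t_q=13/2 → seg 3, τ=3/2; S=1+997/120·τ+-917/240·τ²+917/2160·τ³=4031/640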